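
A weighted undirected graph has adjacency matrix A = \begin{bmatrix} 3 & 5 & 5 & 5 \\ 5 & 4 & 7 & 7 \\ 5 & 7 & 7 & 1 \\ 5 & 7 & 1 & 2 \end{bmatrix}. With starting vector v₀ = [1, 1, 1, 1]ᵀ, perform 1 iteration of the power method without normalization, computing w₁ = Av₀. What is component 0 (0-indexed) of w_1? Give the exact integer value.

18

w1 = Av₀ = (3·1 + 5·1 + 5·1 + 5·1; 5·1 + 4·1 + 7·1 + 7·1; 5·1 + 7·1 + 7·1 + 1·1; 5·1 + 7·1 + 1·1 + 2·1) = (18, 23, 20, 15)
The requested component of w1 is 18.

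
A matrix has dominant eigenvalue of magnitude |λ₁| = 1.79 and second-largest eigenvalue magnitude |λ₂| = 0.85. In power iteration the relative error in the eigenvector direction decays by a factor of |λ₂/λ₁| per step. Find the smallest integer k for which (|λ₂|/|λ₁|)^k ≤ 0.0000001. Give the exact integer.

22

|λ₂/λ₁| = 0.85/1.79 = 0.47486
Need k ≥ ln(0.0000001) / ln(0.47486) = -16.1181 / -0.7447 ≈ 21.643
Smallest integer k satisfying the bound: 22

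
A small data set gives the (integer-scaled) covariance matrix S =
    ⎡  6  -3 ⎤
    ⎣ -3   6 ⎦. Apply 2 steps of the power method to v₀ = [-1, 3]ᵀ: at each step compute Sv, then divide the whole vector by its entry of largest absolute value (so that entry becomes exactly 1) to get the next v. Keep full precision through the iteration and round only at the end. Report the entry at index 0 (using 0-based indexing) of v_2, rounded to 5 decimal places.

Sv0 = (-15.000000, 21.000000); divide by 21.000000 → v1 = (-0.714286, 1.000000)
Sv1 = (-7.285714, 8.142857); divide by 8.142857 → v2 = (-0.894737, 1.000000)
Requested entry of v2: -153/171 = -0.89474

-0.89474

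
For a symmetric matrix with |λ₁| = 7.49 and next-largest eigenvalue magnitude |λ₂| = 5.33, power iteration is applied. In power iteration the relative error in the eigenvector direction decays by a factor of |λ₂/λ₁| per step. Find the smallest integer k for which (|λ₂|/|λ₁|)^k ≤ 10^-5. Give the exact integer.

|λ₂/λ₁| = 5.33/7.49 = 0.71162
Need k ≥ ln(10^-5) / ln(0.71162) = -11.5129 / -0.3402 ≈ 33.840
Smallest integer k satisfying the bound: 34

34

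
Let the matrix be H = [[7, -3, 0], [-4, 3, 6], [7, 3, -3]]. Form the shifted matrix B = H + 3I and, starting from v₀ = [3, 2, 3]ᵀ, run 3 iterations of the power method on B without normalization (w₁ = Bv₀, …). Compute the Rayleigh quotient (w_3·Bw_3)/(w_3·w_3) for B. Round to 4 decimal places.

8.0292

B = H + 3I has rows (10, -3, 0); (-4, 6, 6); (7, 3, 0)
w1 = Bv₀ = (10·3 + (-3)·2 + 0·3; (-4)·3 + 6·2 + 6·3; 7·3 + 3·2 + 0·3) = (24, 18, 27)
w2 = Bw1 = (10·24 + (-3)·18 + 0·27; (-4)·24 + 6·18 + 6·27; 7·24 + 3·18 + 0·27) = (186, 174, 222)
w3 = Bw2 = (1338, 1632, 1824)
Bw3 = (8484, 15384, 14262)
w3·Bw3 = 62472168; w3·w3 = 7780644; μ ≈ 62472168/7780644 = 8.0292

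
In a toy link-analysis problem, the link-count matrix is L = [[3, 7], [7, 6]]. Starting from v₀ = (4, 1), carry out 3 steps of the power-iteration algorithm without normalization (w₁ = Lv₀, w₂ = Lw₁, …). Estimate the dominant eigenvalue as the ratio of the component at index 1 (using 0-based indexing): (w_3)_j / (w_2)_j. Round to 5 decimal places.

w1 = Lv₀ = (3·4 + 7·1; 7·4 + 6·1) = (19, 34)
w2 = Lw1 = (3·19 + 7·34; 7·19 + 6·34) = (295, 337)
w3 = Lw2 = (3244, 4087)
Ratio at component: 4087 / 337 = 12.12760

λ ≈ 12.12760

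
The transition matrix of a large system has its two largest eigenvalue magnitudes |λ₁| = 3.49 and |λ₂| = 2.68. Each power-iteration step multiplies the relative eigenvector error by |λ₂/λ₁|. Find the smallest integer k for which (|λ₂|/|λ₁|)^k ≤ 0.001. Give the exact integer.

27

|λ₂/λ₁| = 2.68/3.49 = 0.76791
Need k ≥ ln(0.001) / ln(0.76791) = -6.9078 / -0.2641 ≈ 26.157
Smallest integer k satisfying the bound: 27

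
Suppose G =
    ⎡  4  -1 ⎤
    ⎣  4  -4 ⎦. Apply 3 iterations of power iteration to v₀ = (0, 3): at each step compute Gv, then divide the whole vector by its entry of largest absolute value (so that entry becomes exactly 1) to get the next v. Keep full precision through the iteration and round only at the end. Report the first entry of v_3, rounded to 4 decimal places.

0.2500

Gv0 = (-3.00000, -12.00000); divide by -12.00000 → v1 = (0.25000, 1.00000)
Gv1 = (0.00000, -3.00000); divide by -3.00000 → v2 = (0.00000, 1.00000)
Gv2 = (-1.00000, -4.00000); divide by -4.00000 → v3 = (0.25000, 1.00000)
Requested entry of v3: -36/-144 = 0.2500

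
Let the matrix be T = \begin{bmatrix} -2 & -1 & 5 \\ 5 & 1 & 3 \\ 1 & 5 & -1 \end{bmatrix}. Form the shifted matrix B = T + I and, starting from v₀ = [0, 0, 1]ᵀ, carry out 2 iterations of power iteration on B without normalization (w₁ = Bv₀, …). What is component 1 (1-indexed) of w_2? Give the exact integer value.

B = T + I has rows (-1, -1, 5); (5, 2, 3); (1, 5, 0)
w1 = Bv₀ = (5, 3, 0)
w2 = Bw1 = (-8, 31, 20)
Requested component of w2: -8

-8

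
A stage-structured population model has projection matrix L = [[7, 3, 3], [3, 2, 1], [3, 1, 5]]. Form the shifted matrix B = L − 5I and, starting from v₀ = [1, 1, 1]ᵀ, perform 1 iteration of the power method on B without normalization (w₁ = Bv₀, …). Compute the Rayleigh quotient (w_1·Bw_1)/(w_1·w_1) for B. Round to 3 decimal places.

4.605

B = L − 5I has rows (2, 3, 3); (3, -3, 1); (3, 1, 0)
w1 = Bv₀ = (2·1 + 3·1 + 3·1; 3·1 + (-3)·1 + 1·1; 3·1 + 1·1 + 0·1) = (8, 1, 4)
Bw1 = (31, 25, 25)
w1·Bw1 = 373; w1·w1 = 81; μ ≈ 373/81 = 4.605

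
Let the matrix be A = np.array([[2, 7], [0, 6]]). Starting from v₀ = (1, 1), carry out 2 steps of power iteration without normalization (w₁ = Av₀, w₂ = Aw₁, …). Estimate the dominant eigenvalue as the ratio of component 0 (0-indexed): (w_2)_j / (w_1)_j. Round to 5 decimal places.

λ ≈ 6.66667

w1 = Av₀ = (2·1 + 7·1; 0·1 + 6·1) = (9, 6)
w2 = Aw1 = (2·9 + 7·6; 0·9 + 6·6) = (60, 36)
Ratio at component: 60 / 9 = 6.66667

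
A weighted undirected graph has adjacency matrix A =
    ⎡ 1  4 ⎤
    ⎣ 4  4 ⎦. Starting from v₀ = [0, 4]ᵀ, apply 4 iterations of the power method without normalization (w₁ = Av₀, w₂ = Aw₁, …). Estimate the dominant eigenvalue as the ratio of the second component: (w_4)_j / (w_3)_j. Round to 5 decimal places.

w1 = Av₀ = (1·0 + 4·4; 4·0 + 4·4) = (16, 16)
w2 = Aw1 = (1·16 + 4·16; 4·16 + 4·16) = (80, 128)
w3 = Aw2 = (592, 832)
w4 = Aw3 = (3920, 5696)
Ratio at component: 5696 / 832 = 6.84615

λ ≈ 6.84615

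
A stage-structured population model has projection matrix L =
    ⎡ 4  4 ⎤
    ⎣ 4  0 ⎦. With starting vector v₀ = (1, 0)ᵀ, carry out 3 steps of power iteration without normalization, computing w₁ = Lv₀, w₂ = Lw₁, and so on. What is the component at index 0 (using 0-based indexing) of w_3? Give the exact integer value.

w1 = Lv₀ = (4·1 + 4·0; 4·1 + 0·0) = (4, 4)
w2 = Lw1 = (4·4 + 4·4; 4·4 + 0·4) = (32, 16)
w3 = Lw2 = (192, 128)
The requested component of w3 is 192.

192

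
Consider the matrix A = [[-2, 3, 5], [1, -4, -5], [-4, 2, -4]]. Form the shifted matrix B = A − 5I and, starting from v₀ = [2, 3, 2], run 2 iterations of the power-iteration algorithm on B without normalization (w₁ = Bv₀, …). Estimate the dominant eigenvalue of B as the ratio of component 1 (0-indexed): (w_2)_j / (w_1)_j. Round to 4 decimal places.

μ ≈ -12.0000

B = A − 5I has rows (-7, 3, 5); (1, -9, -5); (-4, 2, -9)
w1 = Bv₀ = (5, -35, -20)
w2 = Bw1 = (-240, 420, 90)
Ratio: 420/-35 = -12.0000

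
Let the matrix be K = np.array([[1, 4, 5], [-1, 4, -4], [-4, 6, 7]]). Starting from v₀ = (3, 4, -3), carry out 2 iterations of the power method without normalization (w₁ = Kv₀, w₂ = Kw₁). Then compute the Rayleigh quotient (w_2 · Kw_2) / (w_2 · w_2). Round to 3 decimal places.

λ ≈ 5.965

w1 = Kv₀ = (1·3 + 4·4 + 5·(-3); (-1)·3 + 4·4 + (-4)·(-3); (-4)·3 + 6·4 + 7·(-3)) = (4, 25, -9)
w2 = Kw1 = (1·4 + 4·25 + 5·(-9); (-1)·4 + 4·25 + (-4)·(-9); (-4)·4 + 6·25 + 7·(-9)) = (59, 132, 71)
Kw2 = (942, 185, 1053)
w2·Kw2 = 59·942 + 132·185 + 71·1053 = 154761; w2·w2 = 59·59 + 132·132 + 71·71 = 25946
λ ≈ 154761/25946 = 5.965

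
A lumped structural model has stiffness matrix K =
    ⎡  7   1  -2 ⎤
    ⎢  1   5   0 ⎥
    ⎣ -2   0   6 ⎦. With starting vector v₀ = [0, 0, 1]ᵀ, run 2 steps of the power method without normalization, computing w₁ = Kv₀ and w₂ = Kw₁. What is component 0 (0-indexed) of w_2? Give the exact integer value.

w1 = Kv₀ = (-2, 0, 6)
w2 = Kw1 = (-26, -2, 40)
The requested component of w2 is -26.

-26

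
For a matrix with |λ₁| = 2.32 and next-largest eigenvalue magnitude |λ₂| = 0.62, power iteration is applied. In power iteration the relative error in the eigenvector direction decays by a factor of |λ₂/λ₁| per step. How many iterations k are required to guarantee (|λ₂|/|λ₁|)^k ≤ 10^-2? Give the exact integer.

|λ₂/λ₁| = 0.62/2.32 = 0.26724
Need k ≥ ln(10^-2) / ln(0.26724) = -4.6052 / -1.3196 ≈ 3.490
Smallest integer k satisfying the bound: 4

4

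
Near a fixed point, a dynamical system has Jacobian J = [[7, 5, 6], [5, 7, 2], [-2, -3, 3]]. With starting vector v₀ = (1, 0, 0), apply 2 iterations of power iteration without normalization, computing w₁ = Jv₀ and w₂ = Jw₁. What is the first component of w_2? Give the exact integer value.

62

w1 = Jv₀ = (7·1 + 5·0 + 6·0; 5·1 + 7·0 + 2·0; (-2)·1 + (-3)·0 + 3·0) = (7, 5, -2)
w2 = Jw1 = (7·7 + 5·5 + 6·(-2); 5·7 + 7·5 + 2·(-2); (-2)·7 + (-3)·5 + 3·(-2)) = (62, 66, -35)
The requested component of w2 is 62.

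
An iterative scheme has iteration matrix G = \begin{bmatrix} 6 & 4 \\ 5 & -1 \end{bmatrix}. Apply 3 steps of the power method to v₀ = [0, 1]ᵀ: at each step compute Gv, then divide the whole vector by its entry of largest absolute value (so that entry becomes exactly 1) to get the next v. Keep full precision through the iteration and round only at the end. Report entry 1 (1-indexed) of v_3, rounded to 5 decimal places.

Gv0 = (4.000000, -1.000000); divide by 4.000000 → v1 = (1.000000, -0.250000)
Gv1 = (5.000000, 5.250000); divide by 5.250000 → v2 = (0.952381, 1.000000)
Gv2 = (9.714286, 3.761905); divide by 9.714286 → v3 = (1.000000, 0.387255)
Requested entry of v3: 204/204 = 1.00000

1.00000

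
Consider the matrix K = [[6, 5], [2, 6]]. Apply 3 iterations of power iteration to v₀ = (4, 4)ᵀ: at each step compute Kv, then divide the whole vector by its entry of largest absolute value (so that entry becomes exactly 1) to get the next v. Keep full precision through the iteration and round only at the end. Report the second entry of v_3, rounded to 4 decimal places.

0.6410

Kv0 = (44.00000, 32.00000); divide by 44.00000 → v1 = (1.00000, 0.72727)
Kv1 = (9.63636, 6.36364); divide by 9.63636 → v2 = (1.00000, 0.66038)
Kv2 = (9.30189, 5.96226); divide by 9.30189 → v3 = (1.00000, 0.64097)
Requested entry of v3: 2528/3944 = 0.6410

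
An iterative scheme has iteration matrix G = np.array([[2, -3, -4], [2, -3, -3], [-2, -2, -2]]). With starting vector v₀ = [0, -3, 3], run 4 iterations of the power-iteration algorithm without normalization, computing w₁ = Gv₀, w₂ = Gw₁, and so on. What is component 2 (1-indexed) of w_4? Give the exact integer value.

w1 = Gv₀ = (2·0 + (-3)·(-3) + (-4)·3; 2·0 + (-3)·(-3) + (-3)·3; (-2)·0 + (-2)·(-3) + (-2)·3) = (-3, 0, 0)
w2 = Gw1 = (2·(-3) + (-3)·0 + (-4)·0; 2·(-3) + (-3)·0 + (-3)·0; (-2)·(-3) + (-2)·0 + (-2)·0) = (-6, -6, 6)
w3 = Gw2 = (-18, -12, 12)
w4 = Gw3 = (-48, -36, 36)
The requested component of w4 is -36.

-36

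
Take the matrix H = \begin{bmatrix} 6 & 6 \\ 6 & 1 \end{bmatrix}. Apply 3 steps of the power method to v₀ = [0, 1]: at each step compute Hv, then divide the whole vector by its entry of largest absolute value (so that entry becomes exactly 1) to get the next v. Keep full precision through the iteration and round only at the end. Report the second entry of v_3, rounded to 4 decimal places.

0.6097

Hv0 = (6.00000, 1.00000); divide by 6.00000 → v1 = (1.00000, 0.16667)
Hv1 = (7.00000, 6.16667); divide by 7.00000 → v2 = (1.00000, 0.88095)
Hv2 = (11.28571, 6.88095); divide by 11.28571 → v3 = (1.00000, 0.60970)
Requested entry of v3: 289/474 = 0.6097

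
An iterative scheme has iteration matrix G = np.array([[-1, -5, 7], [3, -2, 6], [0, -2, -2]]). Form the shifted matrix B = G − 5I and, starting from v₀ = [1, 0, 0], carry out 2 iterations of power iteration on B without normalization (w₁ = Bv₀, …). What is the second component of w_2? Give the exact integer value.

B = G − 5I has rows (-6, -5, 7); (3, -7, 6); (0, -2, -7)
w1 = Bv₀ = ((-6)·1 + (-5)·0 + 7·0; 3·1 + (-7)·0 + 6·0; 0·1 + (-2)·0 + (-7)·0) = (-6, 3, 0)
w2 = Bw1 = ((-6)·(-6) + (-5)·3 + 7·0; 3·(-6) + (-7)·3 + 6·0; 0·(-6) + (-2)·3 + (-7)·0) = (21, -39, -6)
Requested component of w2: -39

-39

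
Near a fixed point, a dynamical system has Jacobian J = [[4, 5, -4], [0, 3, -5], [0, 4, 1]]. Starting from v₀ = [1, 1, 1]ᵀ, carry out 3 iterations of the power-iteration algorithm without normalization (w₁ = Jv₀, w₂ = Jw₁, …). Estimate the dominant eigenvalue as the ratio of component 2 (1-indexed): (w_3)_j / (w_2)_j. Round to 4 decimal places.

w1 = Jv₀ = (5, -2, 5)
w2 = Jw1 = (-10, -31, -3)
w3 = Jw2 = (-183, -78, -127)
Ratio at component: -78 / -31 = 2.5161

2.5161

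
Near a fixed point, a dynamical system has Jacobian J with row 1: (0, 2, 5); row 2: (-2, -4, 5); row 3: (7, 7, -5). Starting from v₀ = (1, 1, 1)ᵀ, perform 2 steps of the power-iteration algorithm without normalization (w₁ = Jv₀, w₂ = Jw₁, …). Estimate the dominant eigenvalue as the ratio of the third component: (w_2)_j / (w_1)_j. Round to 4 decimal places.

λ ≈ -0.3333

w1 = Jv₀ = (0·1 + 2·1 + 5·1; (-2)·1 + (-4)·1 + 5·1; 7·1 + 7·1 + (-5)·1) = (7, -1, 9)
w2 = Jw1 = (0·7 + 2·(-1) + 5·9; (-2)·7 + (-4)·(-1) + 5·9; 7·7 + 7·(-1) + (-5)·9) = (43, 35, -3)
Ratio at component: -3 / 9 = -0.3333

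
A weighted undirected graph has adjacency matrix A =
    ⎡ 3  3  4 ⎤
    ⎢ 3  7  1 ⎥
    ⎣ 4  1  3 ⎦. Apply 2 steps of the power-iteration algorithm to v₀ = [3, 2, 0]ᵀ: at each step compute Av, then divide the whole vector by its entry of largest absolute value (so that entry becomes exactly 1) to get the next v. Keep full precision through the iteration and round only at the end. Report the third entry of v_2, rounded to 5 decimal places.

Av0 = (15.000000, 23.000000, 14.000000); divide by 23.000000 → v1 = (0.652174, 1.000000, 0.608696)
Av1 = (7.391304, 9.565217, 5.434783); divide by 9.565217 → v2 = (0.772727, 1.000000, 0.568182)
Requested entry of v2: 125/220 = 0.56818

0.56818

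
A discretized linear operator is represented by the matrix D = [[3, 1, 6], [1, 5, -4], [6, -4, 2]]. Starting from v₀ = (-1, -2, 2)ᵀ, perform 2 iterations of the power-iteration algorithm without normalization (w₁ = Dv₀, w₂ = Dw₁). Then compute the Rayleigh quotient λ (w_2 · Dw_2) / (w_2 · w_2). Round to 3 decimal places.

8.680

w1 = Dv₀ = (7, -19, 6)
w2 = Dw1 = (38, -112, 130)
Dw2 = (782, -1042, 936)
w2·Dw2 = 38·782 + (-112)·(-1042) + 130·936 = 268100; w2·w2 = 38·38 + (-112)·(-112) + 130·130 = 30888
λ ≈ 268100/30888 = 8.680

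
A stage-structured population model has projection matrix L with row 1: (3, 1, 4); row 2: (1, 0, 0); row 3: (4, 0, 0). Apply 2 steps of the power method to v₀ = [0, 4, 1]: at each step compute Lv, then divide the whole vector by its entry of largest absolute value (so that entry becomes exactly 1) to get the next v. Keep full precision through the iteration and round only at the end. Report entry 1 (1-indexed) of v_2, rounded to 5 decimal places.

Lv0 = (8.000000, 0.000000, 0.000000); divide by 8.000000 → v1 = (1.000000, 0.000000, 0.000000)
Lv1 = (3.000000, 1.000000, 4.000000); divide by 4.000000 → v2 = (0.750000, 0.250000, 1.000000)
Requested entry of v2: 24/32 = 0.75000

0.75000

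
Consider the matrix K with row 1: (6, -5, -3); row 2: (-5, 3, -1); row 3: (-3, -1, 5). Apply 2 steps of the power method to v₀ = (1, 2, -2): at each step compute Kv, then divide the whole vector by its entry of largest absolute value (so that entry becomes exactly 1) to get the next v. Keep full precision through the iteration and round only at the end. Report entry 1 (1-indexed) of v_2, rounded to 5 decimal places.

Kv0 = (2.000000, 3.000000, -15.000000); divide by -15.000000 → v1 = (-0.133333, -0.200000, 1.000000)
Kv1 = (-2.800000, -0.933333, 5.600000); divide by 5.600000 → v2 = (-0.500000, -0.166667, 1.000000)
Requested entry of v2: 42/-84 = -0.50000

-0.50000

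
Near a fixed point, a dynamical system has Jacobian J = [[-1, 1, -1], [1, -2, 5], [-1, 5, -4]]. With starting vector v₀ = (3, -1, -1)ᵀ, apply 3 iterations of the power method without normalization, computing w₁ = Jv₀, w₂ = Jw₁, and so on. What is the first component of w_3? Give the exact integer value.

-49

w1 = Jv₀ = ((-1)·3 + 1·(-1) + (-1)·(-1); 1·3 + (-2)·(-1) + 5·(-1); (-1)·3 + 5·(-1) + (-4)·(-1)) = (-3, 0, -4)
w2 = Jw1 = ((-1)·(-3) + 1·0 + (-1)·(-4); 1·(-3) + (-2)·0 + 5·(-4); (-1)·(-3) + 5·0 + (-4)·(-4)) = (7, -23, 19)
w3 = Jw2 = (-49, 148, -198)
The requested component of w3 is -49.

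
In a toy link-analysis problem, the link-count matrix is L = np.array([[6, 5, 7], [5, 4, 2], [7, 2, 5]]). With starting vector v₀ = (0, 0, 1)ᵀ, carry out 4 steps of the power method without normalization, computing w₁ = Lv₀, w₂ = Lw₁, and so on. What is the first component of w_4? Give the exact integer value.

w1 = Lv₀ = (7, 2, 5)
w2 = Lw1 = (87, 53, 78)
w3 = Lw2 = (1333, 803, 1105)
w4 = Lw3 = (19748, 12087, 16462)
The requested component of w4 is 19748.

19748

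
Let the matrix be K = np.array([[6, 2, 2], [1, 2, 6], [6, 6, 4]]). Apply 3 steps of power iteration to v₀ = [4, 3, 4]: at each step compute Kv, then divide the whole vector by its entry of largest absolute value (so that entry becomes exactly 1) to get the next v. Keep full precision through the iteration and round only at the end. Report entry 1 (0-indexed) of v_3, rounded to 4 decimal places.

0.6755

Kv0 = (38.00000, 34.00000, 58.00000); divide by 58.00000 → v1 = (0.65517, 0.58621, 1.00000)
Kv1 = (7.10345, 7.82759, 11.44828); divide by 11.44828 → v2 = (0.62048, 0.68373, 1.00000)
Kv2 = (7.09036, 7.98795, 11.82530); divide by 11.82530 → v3 = (0.59959, 0.67550, 1.00000)
Requested entry of v3: 5304/7852 = 0.6755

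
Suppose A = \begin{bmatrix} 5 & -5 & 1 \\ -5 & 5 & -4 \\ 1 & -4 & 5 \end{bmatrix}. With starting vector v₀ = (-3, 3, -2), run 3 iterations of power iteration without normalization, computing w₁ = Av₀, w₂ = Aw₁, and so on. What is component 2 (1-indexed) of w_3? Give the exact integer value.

5361

w1 = Av₀ = (-32, 38, -25)
w2 = Aw1 = (-375, 450, -309)
w3 = Aw2 = (-4434, 5361, -3720)
The requested component of w3 is 5361.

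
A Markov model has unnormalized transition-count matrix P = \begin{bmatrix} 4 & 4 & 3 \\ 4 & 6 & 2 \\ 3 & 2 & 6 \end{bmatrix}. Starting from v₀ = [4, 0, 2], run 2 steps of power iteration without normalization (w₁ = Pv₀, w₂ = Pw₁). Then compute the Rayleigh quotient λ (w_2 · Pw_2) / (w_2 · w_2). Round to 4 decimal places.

w1 = Pv₀ = (4·4 + 4·0 + 3·2; 4·4 + 6·0 + 2·2; 3·4 + 2·0 + 6·2) = (22, 20, 24)
w2 = Pw1 = (4·22 + 4·20 + 3·24; 4·22 + 6·20 + 2·24; 3·22 + 2·20 + 6·24) = (240, 256, 250)
Pw2 = (2734, 2996, 2732)
w2·Pw2 = 240·2734 + 256·2996 + 250·2732 = 2106136; w2·w2 = 240·240 + 256·256 + 250·250 = 185636
λ ≈ 2106136/185636 = 11.3455

11.3455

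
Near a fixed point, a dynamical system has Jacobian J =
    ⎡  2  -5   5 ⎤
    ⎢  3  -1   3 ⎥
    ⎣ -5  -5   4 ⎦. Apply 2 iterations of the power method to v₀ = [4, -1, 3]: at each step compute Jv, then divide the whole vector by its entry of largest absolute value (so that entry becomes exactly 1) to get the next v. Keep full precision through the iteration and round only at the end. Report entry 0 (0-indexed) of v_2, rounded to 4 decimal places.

0.2634

Jv0 = (28.00000, 22.00000, -3.00000); divide by 28.00000 → v1 = (1.00000, 0.78571, -0.10714)
Jv1 = (-2.46429, 1.89286, -9.35714); divide by -9.35714 → v2 = (0.26336, -0.20229, 1.00000)
Requested entry of v2: -69/-262 = 0.2634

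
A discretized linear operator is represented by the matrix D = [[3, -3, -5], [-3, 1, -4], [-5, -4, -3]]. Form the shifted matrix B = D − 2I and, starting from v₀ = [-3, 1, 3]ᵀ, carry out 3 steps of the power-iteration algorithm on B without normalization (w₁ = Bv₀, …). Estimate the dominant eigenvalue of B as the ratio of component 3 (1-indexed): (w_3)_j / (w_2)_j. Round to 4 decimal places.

-7.7447

B = D − 2I has rows (1, -3, -5); (-3, -1, -4); (-5, -4, -5)
w1 = Bv₀ = (1·(-3) + (-3)·1 + (-5)·3; (-3)·(-3) + (-1)·1 + (-4)·3; (-5)·(-3) + (-4)·1 + (-5)·3) = (-21, -4, -4)
w2 = Bw1 = (1·(-21) + (-3)·(-4) + (-5)·(-4); (-3)·(-21) + (-1)·(-4) + (-4)·(-4); (-5)·(-21) + (-4)·(-4) + (-5)·(-4)) = (11, 83, 141)
w3 = Bw2 = (-943, -680, -1092)
Ratio: -1092/141 = -7.7447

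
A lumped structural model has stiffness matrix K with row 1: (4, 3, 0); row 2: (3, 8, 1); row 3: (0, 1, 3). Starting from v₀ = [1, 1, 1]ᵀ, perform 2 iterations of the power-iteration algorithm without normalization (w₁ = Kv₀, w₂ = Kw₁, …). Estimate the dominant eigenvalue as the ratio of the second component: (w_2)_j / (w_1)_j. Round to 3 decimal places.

10.083

w1 = Kv₀ = (7, 12, 4)
w2 = Kw1 = (64, 121, 24)
Ratio at component: 121 / 12 = 10.083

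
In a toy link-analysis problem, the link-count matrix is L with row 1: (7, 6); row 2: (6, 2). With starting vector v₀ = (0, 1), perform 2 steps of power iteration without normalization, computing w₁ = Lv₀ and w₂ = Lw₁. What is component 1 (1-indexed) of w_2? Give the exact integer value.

w1 = Lv₀ = (6, 2)
w2 = Lw1 = (54, 40)
The requested component of w2 is 54.

54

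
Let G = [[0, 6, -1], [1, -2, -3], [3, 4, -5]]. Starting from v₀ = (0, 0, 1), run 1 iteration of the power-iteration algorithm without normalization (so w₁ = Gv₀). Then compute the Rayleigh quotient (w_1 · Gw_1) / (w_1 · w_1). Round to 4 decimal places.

λ ≈ -2.7714

w1 = Gv₀ = (0·0 + 6·0 + (-1)·1; 1·0 + (-2)·0 + (-3)·1; 3·0 + 4·0 + (-5)·1) = (-1, -3, -5)
Gw1 = (-13, 20, 10)
w1·Gw1 = (-1)·(-13) + (-3)·20 + (-5)·10 = -97; w1·w1 = (-1)·(-1) + (-3)·(-3) + (-5)·(-5) = 35
λ ≈ -97/35 = -2.7714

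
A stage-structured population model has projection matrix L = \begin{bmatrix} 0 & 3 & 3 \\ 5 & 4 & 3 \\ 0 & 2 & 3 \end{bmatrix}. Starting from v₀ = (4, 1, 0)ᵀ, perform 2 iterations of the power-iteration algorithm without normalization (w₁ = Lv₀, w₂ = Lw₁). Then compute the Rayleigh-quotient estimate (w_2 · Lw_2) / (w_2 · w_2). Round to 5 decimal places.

w1 = Lv₀ = (0·4 + 3·1 + 3·0; 5·4 + 4·1 + 3·0; 0·4 + 2·1 + 3·0) = (3, 24, 2)
w2 = Lw1 = (0·3 + 3·24 + 3·2; 5·3 + 4·24 + 3·2; 0·3 + 2·24 + 3·2) = (78, 117, 54)
Lw2 = (513, 1020, 396)
w2·Lw2 = 78·513 + 117·1020 + 54·396 = 180738; w2·w2 = 78·78 + 117·117 + 54·54 = 22689
λ ≈ 180738/22689 = 7.96589

7.96589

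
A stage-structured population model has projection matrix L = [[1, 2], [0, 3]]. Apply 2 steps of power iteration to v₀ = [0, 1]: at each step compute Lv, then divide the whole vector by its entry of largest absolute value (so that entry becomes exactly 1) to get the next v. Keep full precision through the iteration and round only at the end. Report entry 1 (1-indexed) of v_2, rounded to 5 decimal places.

0.88889

Lv0 = (2.000000, 3.000000); divide by 3.000000 → v1 = (0.666667, 1.000000)
Lv1 = (2.666667, 3.000000); divide by 3.000000 → v2 = (0.888889, 1.000000)
Requested entry of v2: 8/9 = 0.88889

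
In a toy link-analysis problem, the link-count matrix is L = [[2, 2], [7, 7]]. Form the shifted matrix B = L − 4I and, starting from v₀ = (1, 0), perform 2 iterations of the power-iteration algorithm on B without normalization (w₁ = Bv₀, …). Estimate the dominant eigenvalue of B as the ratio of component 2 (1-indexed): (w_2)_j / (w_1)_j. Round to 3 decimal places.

1.000

B = L − 4I has rows (-2, 2); (7, 3)
w1 = Bv₀ = ((-2)·1 + 2·0; 7·1 + 3·0) = (-2, 7)
w2 = Bw1 = ((-2)·(-2) + 2·7; 7·(-2) + 3·7) = (18, 7)
Ratio: 7/7 = 1.000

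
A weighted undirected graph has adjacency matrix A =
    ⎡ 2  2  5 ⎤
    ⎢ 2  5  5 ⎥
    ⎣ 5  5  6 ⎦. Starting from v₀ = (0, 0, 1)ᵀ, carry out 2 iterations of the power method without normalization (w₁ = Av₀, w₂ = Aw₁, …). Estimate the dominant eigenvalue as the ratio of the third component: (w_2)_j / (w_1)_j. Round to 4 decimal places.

w1 = Av₀ = (2·0 + 2·0 + 5·1; 2·0 + 5·0 + 5·1; 5·0 + 5·0 + 6·1) = (5, 5, 6)
w2 = Aw1 = (2·5 + 2·5 + 5·6; 2·5 + 5·5 + 5·6; 5·5 + 5·5 + 6·6) = (50, 65, 86)
Ratio at component: 86 / 6 = 14.3333

14.3333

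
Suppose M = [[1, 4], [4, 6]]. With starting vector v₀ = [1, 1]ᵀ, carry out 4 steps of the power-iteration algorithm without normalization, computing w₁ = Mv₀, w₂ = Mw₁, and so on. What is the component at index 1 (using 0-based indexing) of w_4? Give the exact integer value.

5420

w1 = Mv₀ = (5, 10)
w2 = Mw1 = (45, 80)
w3 = Mw2 = (365, 660)
w4 = Mw3 = (3005, 5420)
The requested component of w4 is 5420.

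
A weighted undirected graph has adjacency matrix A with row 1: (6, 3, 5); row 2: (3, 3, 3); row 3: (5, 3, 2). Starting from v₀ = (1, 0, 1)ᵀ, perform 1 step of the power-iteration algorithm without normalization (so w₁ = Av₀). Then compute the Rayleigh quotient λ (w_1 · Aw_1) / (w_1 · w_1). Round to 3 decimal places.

w1 = Av₀ = (6·1 + 3·0 + 5·1; 3·1 + 3·0 + 3·1; 5·1 + 3·0 + 2·1) = (11, 6, 7)
Aw1 = (119, 72, 87)
w1·Aw1 = 11·119 + 6·72 + 7·87 = 2350; w1·w1 = 11·11 + 6·6 + 7·7 = 206
λ ≈ 2350/206 = 11.408

11.408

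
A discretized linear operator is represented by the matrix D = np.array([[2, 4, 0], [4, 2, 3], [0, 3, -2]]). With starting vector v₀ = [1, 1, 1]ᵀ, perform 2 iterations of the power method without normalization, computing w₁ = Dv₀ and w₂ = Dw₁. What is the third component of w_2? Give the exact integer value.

25

w1 = Dv₀ = (2·1 + 4·1 + 0·1; 4·1 + 2·1 + 3·1; 0·1 + 3·1 + (-2)·1) = (6, 9, 1)
w2 = Dw1 = (2·6 + 4·9 + 0·1; 4·6 + 2·9 + 3·1; 0·6 + 3·9 + (-2)·1) = (48, 45, 25)
The requested component of w2 is 25.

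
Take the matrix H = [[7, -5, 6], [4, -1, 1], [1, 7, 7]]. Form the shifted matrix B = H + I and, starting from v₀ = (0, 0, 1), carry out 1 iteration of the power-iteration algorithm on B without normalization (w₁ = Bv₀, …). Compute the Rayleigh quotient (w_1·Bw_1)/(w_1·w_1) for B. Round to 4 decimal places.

B = H + I has rows (8, -5, 6); (4, 0, 1); (1, 7, 8)
w1 = Bv₀ = (6, 1, 8)
Bw1 = (91, 32, 77)
w1·Bw1 = 1194; w1·w1 = 101; μ ≈ 1194/101 = 11.8218

11.8218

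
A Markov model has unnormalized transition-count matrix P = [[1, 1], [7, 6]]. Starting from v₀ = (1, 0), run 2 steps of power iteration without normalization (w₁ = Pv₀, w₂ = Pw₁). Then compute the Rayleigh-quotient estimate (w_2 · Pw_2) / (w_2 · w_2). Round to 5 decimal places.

7.14239

w1 = Pv₀ = (1·1 + 1·0; 7·1 + 6·0) = (1, 7)
w2 = Pw1 = (1·1 + 1·7; 7·1 + 6·7) = (8, 49)
Pw2 = (57, 350)
w2·Pw2 = 8·57 + 49·350 = 17606; w2·w2 = 8·8 + 49·49 = 2465
λ ≈ 17606/2465 = 7.14239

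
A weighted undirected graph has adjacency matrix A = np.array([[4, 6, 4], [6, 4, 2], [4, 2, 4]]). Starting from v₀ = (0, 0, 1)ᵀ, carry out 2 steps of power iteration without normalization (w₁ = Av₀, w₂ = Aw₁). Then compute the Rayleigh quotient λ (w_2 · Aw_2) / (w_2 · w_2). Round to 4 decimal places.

λ ≈ 12.1854

w1 = Av₀ = (4·0 + 6·0 + 4·1; 6·0 + 4·0 + 2·1; 4·0 + 2·0 + 4·1) = (4, 2, 4)
w2 = Aw1 = (4·4 + 6·2 + 4·4; 6·4 + 4·2 + 2·4; 4·4 + 2·2 + 4·4) = (44, 40, 36)
Aw2 = (560, 496, 400)
w2·Aw2 = 44·560 + 40·496 + 36·400 = 58880; w2·w2 = 44·44 + 40·40 + 36·36 = 4832
λ ≈ 58880/4832 = 12.1854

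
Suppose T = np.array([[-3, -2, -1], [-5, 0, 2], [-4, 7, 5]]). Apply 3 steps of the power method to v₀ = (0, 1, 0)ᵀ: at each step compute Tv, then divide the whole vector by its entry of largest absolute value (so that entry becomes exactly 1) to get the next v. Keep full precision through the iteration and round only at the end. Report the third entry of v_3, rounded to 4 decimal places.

Tv0 = (-2.00000, 0.00000, 7.00000); divide by 7.00000 → v1 = (-0.28571, 0.00000, 1.00000)
Tv1 = (-0.14286, 3.42857, 6.14286); divide by 6.14286 → v2 = (-0.02326, 0.55814, 1.00000)
Tv2 = (-2.04651, 2.11628, 9.00000); divide by 9.00000 → v3 = (-0.22739, 0.23514, 1.00000)
Requested entry of v3: 387/387 = 1.0000

1.0000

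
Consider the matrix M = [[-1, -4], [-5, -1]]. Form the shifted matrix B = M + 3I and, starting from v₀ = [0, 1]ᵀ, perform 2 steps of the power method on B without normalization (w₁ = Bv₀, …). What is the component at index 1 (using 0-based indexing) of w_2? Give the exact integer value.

B = M + 3I has rows (2, -4); (-5, 2)
w1 = Bv₀ = (-4, 2)
w2 = Bw1 = (-16, 24)
Requested component of w2: 24

24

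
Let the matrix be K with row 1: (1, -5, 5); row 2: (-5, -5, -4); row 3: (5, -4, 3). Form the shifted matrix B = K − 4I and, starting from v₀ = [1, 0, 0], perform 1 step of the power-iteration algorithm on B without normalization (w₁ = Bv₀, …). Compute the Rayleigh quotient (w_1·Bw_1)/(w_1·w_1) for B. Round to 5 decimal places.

B = K − 4I has rows (-3, -5, 5); (-5, -9, -4); (5, -4, -1)
w1 = Bv₀ = ((-3)·1 + (-5)·0 + 5·0; (-5)·1 + (-9)·0 + (-4)·0; 5·1 + (-4)·0 + (-1)·0) = (-3, -5, 5)
Bw1 = (59, 40, 0)
w1·Bw1 = -377; w1·w1 = 59; μ ≈ -377/59 = -6.38983

-6.38983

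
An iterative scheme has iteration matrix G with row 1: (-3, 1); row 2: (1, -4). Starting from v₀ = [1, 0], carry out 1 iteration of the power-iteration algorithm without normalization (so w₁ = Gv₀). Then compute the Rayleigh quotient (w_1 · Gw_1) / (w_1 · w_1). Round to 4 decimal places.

λ ≈ -3.7000

w1 = Gv₀ = (-3, 1)
Gw1 = (10, -7)
w1·Gw1 = (-3)·10 + 1·(-7) = -37; w1·w1 = (-3)·(-3) + 1·1 = 10
λ ≈ -37/10 = -3.7000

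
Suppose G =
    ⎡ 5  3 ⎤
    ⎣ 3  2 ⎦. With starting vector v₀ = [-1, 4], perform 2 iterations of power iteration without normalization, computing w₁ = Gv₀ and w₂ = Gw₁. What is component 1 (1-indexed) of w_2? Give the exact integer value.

w1 = Gv₀ = (5·(-1) + 3·4; 3·(-1) + 2·4) = (7, 5)
w2 = Gw1 = (5·7 + 3·5; 3·7 + 2·5) = (50, 31)
The requested component of w2 is 50.

50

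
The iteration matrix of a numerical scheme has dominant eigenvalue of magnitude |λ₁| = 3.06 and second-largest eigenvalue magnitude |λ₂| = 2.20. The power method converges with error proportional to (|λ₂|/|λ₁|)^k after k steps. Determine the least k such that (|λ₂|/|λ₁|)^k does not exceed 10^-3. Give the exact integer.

21

|λ₂/λ₁| = 2.20/3.06 = 0.71895
Need k ≥ ln(10^-3) / ln(0.71895) = -6.9078 / -0.3300 ≈ 20.935
Smallest integer k satisfying the bound: 21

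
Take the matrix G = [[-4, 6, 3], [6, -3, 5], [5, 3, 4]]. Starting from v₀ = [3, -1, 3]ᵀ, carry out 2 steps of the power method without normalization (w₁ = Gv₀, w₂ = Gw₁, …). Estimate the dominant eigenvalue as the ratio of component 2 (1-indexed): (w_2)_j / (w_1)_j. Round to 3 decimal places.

λ ≈ -1.167

w1 = Gv₀ = (-9, 36, 24)
w2 = Gw1 = (324, -42, 159)
Ratio at component: -42 / 36 = -1.167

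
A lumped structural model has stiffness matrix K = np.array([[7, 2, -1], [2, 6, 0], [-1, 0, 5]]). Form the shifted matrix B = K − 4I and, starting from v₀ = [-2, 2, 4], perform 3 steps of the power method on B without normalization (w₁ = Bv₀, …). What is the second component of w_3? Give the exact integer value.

B = K − 4I has rows (3, 2, -1); (2, 2, 0); (-1, 0, 1)
w1 = Bv₀ = (-6, 0, 6)
w2 = Bw1 = (-24, -12, 12)
w3 = Bw2 = (-108, -72, 36)
Requested component of w3: -72

-72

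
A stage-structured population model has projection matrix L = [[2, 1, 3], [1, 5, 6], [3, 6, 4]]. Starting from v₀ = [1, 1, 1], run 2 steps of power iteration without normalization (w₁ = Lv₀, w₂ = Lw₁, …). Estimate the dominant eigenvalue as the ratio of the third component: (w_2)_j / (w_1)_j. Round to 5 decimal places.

w1 = Lv₀ = (6, 12, 13)
w2 = Lw1 = (63, 144, 142)
Ratio at component: 142 / 13 = 10.92308

10.92308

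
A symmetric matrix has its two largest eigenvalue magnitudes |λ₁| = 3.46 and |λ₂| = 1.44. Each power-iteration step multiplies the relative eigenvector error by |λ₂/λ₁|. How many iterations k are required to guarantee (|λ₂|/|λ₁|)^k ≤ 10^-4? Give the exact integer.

11

|λ₂/λ₁| = 1.44/3.46 = 0.41618
Need k ≥ ln(10^-4) / ln(0.41618) = -9.2103 / -0.8766 ≈ 10.507
Smallest integer k satisfying the bound: 11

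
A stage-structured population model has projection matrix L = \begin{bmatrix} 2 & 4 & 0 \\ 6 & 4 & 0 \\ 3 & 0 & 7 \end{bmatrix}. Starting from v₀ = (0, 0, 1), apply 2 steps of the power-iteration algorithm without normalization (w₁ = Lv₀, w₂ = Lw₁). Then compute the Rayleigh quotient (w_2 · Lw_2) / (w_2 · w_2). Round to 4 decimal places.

7.0000

w1 = Lv₀ = (2·0 + 4·0 + 0·1; 6·0 + 4·0 + 0·1; 3·0 + 0·0 + 7·1) = (0, 0, 7)
w2 = Lw1 = (2·0 + 4·0 + 0·7; 6·0 + 4·0 + 0·7; 3·0 + 0·0 + 7·7) = (0, 0, 49)
Lw2 = (0, 0, 343)
w2·Lw2 = 0·0 + 0·0 + 49·343 = 16807; w2·w2 = 0·0 + 0·0 + 49·49 = 2401
λ ≈ 16807/2401 = 7.0000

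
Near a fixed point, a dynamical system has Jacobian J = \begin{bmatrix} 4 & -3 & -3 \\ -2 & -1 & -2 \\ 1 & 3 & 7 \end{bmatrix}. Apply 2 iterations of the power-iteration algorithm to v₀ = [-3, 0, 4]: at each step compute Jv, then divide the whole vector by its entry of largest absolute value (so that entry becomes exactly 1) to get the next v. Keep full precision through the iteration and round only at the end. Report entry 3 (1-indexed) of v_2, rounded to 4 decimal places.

-0.8788

Jv0 = (-24.00000, -2.00000, 25.00000); divide by 25.00000 → v1 = (-0.96000, -0.08000, 1.00000)
Jv1 = (-6.60000, 0.00000, 5.80000); divide by -6.60000 → v2 = (1.00000, 0.00000, -0.87879)
Requested entry of v2: 145/-165 = -0.8788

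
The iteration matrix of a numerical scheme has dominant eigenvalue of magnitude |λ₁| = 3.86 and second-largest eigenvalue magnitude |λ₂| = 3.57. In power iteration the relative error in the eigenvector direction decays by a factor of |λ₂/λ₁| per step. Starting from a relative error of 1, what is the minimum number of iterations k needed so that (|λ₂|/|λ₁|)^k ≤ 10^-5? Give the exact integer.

148

|λ₂/λ₁| = 3.57/3.86 = 0.92487
Need k ≥ ln(10^-5) / ln(0.92487) = -11.5129 / -0.0781 ≈ 147.410
Smallest integer k satisfying the bound: 148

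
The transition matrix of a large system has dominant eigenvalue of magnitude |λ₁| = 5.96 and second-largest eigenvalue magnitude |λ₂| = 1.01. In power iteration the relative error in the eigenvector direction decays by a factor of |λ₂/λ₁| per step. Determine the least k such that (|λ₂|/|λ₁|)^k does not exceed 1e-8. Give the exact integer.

11

|λ₂/λ₁| = 1.01/5.96 = 0.16946
Need k ≥ ln(1e-8) / ln(0.16946) = -18.4207 / -1.7751 ≈ 10.377
Smallest integer k satisfying the bound: 11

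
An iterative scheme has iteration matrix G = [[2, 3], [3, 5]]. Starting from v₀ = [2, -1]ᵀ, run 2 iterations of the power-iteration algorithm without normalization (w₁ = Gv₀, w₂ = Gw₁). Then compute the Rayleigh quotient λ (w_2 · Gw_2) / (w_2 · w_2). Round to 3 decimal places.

λ ≈ 6.854

w1 = Gv₀ = (1, 1)
w2 = Gw1 = (5, 8)
Gw2 = (34, 55)
w2·Gw2 = 5·34 + 8·55 = 610; w2·w2 = 5·5 + 8·8 = 89
λ ≈ 610/89 = 6.854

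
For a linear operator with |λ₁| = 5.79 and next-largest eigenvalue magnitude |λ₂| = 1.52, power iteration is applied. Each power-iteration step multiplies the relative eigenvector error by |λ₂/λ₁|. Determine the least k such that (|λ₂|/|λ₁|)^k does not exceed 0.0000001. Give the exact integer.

13

|λ₂/λ₁| = 1.52/5.79 = 0.26252
Need k ≥ ln(0.0000001) / ln(0.26252) = -16.1181 / -1.3374 ≈ 12.052
Smallest integer k satisfying the bound: 13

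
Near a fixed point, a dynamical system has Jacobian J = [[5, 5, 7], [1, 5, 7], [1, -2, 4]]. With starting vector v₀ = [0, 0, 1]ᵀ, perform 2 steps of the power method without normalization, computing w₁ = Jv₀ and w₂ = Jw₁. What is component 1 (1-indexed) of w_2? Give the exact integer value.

98

w1 = Jv₀ = (5·0 + 5·0 + 7·1; 1·0 + 5·0 + 7·1; 1·0 + (-2)·0 + 4·1) = (7, 7, 4)
w2 = Jw1 = (5·7 + 5·7 + 7·4; 1·7 + 5·7 + 7·4; 1·7 + (-2)·7 + 4·4) = (98, 70, 9)
The requested component of w2 is 98.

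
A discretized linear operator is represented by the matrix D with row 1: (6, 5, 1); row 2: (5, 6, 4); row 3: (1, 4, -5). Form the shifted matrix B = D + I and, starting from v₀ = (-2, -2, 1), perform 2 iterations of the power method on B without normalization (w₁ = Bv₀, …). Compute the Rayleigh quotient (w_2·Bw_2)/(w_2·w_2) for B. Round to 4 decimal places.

B = D + I has rows (7, 5, 1); (5, 7, 4); (1, 4, -4)
w1 = Bv₀ = (-23, -20, -14)
w2 = Bw1 = (-275, -311, -47)
Bw2 = (-3527, -3740, -1331)
w2·Bw2 = 2195622; w2·w2 = 174555; μ ≈ 2195622/174555 = 12.5784

μ ≈ 12.5784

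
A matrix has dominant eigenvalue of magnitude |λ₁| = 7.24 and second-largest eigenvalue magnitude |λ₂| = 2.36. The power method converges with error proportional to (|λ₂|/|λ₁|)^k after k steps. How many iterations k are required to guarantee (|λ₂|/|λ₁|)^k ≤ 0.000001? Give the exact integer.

13

|λ₂/λ₁| = 2.36/7.24 = 0.32597
Need k ≥ ln(0.000001) / ln(0.32597) = -13.8155 / -1.1210 ≈ 12.325
Smallest integer k satisfying the bound: 13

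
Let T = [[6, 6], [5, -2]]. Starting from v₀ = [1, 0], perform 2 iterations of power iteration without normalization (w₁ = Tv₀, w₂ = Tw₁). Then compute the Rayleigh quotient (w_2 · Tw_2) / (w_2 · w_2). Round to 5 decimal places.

w1 = Tv₀ = (6·1 + 6·0; 5·1 + (-2)·0) = (6, 5)
w2 = Tw1 = (6·6 + 6·5; 5·6 + (-2)·5) = (66, 20)
Tw2 = (516, 290)
w2·Tw2 = 66·516 + 20·290 = 39856; w2·w2 = 66·66 + 20·20 = 4756
λ ≈ 39856/4756 = 8.38015

λ ≈ 8.38015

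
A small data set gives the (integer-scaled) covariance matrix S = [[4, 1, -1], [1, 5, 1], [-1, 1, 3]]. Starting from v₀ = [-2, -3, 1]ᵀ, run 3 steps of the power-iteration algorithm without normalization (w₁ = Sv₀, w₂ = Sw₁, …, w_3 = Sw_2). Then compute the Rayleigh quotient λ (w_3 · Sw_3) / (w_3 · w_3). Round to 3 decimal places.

w1 = Sv₀ = (4·(-2) + 1·(-3) + (-1)·1; 1·(-2) + 5·(-3) + 1·1; (-1)·(-2) + 1·(-3) + 3·1) = (-12, -16, 2)
w2 = Sw1 = (4·(-12) + 1·(-16) + (-1)·2; 1·(-12) + 5·(-16) + 1·2; (-1)·(-12) + 1·(-16) + 3·2) = (-66, -90, 2)
w3 = Sw2 = (-356, -514, -18)
Sw3 = (-1920, -2944, -212)
w3·Sw3 = (-356)·(-1920) + (-514)·(-2944) + (-18)·(-212) = 2200552; w3·w3 = (-356)·(-356) + (-514)·(-514) + (-18)·(-18) = 391256
λ ≈ 2200552/391256 = 5.624

5.624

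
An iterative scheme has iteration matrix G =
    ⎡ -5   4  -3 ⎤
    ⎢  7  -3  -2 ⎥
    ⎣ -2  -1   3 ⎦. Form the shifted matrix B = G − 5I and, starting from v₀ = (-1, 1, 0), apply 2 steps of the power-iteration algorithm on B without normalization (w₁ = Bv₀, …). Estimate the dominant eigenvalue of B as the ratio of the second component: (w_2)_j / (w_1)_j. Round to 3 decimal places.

μ ≈ -14.400

B = G − 5I has rows (-10, 4, -3); (7, -8, -2); (-2, -1, -2)
w1 = Bv₀ = ((-10)·(-1) + 4·1 + (-3)·0; 7·(-1) + (-8)·1 + (-2)·0; (-2)·(-1) + (-1)·1 + (-2)·0) = (14, -15, 1)
w2 = Bw1 = ((-10)·14 + 4·(-15) + (-3)·1; 7·14 + (-8)·(-15) + (-2)·1; (-2)·14 + (-1)·(-15) + (-2)·1) = (-203, 216, -15)
Ratio: 216/-15 = -14.400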